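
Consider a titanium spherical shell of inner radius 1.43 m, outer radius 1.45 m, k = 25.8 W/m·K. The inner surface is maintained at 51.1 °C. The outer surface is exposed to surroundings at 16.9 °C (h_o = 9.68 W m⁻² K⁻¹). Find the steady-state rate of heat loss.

Q = 8.68 kW

Resistance network (inner→outer):
  R_titanium = (1/1.43 − 1/1.45)/(4πk) = 0.009646/(4π·25.8) = 2.975×10^-5 K/W
  R_conv,out = 1/(4πr²h) = 1/(4π·1.45²·9.68) = 0.003910 K/W
ΣR = 2.975×10^-5 + 0.003910 = 0.003940 K/W
Q = ΔT/ΣR = (51.1 °C − 16.9 °C)/0.003940 = 8680 W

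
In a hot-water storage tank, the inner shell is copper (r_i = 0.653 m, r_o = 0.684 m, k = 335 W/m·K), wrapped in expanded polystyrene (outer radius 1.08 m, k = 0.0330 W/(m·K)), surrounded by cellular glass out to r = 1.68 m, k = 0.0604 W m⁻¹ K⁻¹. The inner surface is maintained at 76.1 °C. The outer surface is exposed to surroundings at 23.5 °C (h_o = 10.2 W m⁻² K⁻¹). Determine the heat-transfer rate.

Resistance network (inner→outer):
  R_copper = (1/0.653 − 1/0.684)/(4πk) = 0.06941/(4π·335) = 1.649×10^-5 K/W
  R_expanded polystyrene = (1/0.684 − 1/1.08)/(4πk) = 0.5361/(4π·0.0330) = 1.293 K/W
  R_cellular glass = (1/1.08 − 1/1.68)/(4πk) = 0.3307/(4π·0.0604) = 0.4357 K/W
  R_conv,out = 1/(4πr²h) = 1/(4π·1.68²·10.2) = 0.002764 K/W
ΣR = 1.649×10^-5 + 1.293 + 0.4357 + 0.002764 = 1.731 K/W
Q = ΔT/ΣR = (76.1 °C − 23.5 °C)/1.731 = 30.4 W

Q = 30.4 W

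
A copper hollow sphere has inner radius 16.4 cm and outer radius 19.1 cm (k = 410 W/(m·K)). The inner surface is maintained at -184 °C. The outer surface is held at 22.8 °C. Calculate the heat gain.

Q = 1240 kW

Q = 4πk·ΔT/(1/r₁ − 1/r₂) = 4π × 410 × 206.8 / (1/0.164 − 1/0.191) = 1.24×10^6 W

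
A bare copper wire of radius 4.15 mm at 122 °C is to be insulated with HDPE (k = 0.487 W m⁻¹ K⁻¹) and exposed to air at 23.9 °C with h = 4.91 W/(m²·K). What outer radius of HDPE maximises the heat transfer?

r_cr = 9.92 cm

For a cylinder, r_cr = k_ins/h = 0.487/4.91 = 0.0992 m = 9.92 cm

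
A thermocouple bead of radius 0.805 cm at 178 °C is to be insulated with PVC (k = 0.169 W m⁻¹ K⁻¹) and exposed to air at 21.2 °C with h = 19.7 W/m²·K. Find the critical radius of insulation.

r_cr = 1.72 cm

For a sphere, r_cr = 2k_ins/h = 2·0.169/19.7 = 0.0172 m = 1.72 cm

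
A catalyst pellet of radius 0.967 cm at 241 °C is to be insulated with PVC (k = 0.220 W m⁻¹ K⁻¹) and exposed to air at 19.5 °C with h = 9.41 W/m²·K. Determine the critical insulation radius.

r_cr = 4.68 cm

For a sphere, r_cr = 2k_ins/h = 2·0.220/9.41 = 0.0468 m = 4.68 cm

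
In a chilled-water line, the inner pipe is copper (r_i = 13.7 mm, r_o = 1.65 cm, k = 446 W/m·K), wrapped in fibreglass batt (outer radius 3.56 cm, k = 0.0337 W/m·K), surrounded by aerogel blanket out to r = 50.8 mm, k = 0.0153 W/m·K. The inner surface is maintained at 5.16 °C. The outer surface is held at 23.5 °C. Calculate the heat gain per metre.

Treat each layer as a resistance in series:
  R'_copper = ln(0.0165/0.0137)/(2πk) = 0.1860/(2π·446) = 6.636×10^-5 m·K/W
  R'_fibreglass batt = ln(0.0356/0.0165)/(2πk) = 0.7690/(2π·0.0337) = 3.632 m·K/W
  R'_aerogel blanket = ln(0.0508/0.0356)/(2πk) = 0.3556/(2π·0.0153) = 3.699 m·K/W
ΣR = 6.636×10^-5 + 3.632 + 3.699 = 7.331 m·K/W
Q' = ΔT/ΣR = (5.16 °C − 23.5 °C)/7.331 = -2.50 W/m
(Negative Q' ⇒ heat flows inward; heat gain = 2.50 W/m.)

Q' = 2.50 W/m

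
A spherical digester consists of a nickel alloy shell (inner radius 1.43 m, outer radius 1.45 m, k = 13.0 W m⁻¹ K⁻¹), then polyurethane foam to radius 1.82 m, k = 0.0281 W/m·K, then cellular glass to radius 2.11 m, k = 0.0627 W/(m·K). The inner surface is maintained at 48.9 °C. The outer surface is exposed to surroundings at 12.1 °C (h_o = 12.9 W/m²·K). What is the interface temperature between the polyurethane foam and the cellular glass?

Series thermal resistances, inner to outer:
  R_nickel alloy = (1/1.43 − 1/1.45)/(4πk) = 0.009646/(4π·13.0) = 5.904×10^-5 K/W
  R_polyurethane foam = (1/1.45 − 1/1.82)/(4πk) = 0.1402/(4π·0.0281) = 0.3971 K/W
  R_cellular glass = (1/1.82 − 1/2.11)/(4πk) = 0.07552/(4π·0.0627) = 0.09584 K/W
  R_conv,out = 1/(4πr²h) = 1/(4π·2.11²·12.9) = 0.001386 K/W
ΣR = 5.904×10^-5 + 0.3971 + 0.09584 + 0.001386 = 0.4944 K/W
Q = ΔT/ΣR = (48.9 °C − 12.1 °C)/0.4944 = 74.43 W
From the inner boundary to the polyurethane foam/cellular glass interface, ΣR_partial = 0.3972 K/W.
T_interface = T_in − Q·ΣR_partial = 48.9 °C − (74.43)(0.3972) = 19.3 °C

T = 19.3 °C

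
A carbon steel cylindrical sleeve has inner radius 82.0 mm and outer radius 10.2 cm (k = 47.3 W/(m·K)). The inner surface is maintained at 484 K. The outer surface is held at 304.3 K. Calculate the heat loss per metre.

Q' = 2πk·ΔT/ln(r₂/r₁) = 2π × 47.3 × 179.7 / ln(0.102/0.0820) = 2.45×10^5 W/m

Q' = 245 kW/m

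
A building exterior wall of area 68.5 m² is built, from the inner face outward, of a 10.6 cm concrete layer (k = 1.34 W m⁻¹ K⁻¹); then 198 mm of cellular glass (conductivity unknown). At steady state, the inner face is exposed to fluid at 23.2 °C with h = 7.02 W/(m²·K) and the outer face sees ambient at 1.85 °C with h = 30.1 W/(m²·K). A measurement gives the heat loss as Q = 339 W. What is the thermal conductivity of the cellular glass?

ΣR = ΔT/Q = |23.2 − 1.85|/339 = 0.06298 K/W
Known resistances:
  R_conv,in = 1/(hA) = 1/(7.02·68.5) = 0.002080 K/W
  R_concrete = L/(kA) = 0.106/(1.34·68.5) = 0.001155 K/W
  R_conv,out = 1/(hA) = 1/(30.1·68.5) = 4.850×10^-4 K/W
R_cellular glass = ΣR − ΣR_known = 0.06298 − 0.003720 = 0.05926 K/W
L/(kA) = 0.05926 ⇒ k = 0.198/(0.05926·68.5) = 0.0488 W/m·K

k = 0.0488 W/m·K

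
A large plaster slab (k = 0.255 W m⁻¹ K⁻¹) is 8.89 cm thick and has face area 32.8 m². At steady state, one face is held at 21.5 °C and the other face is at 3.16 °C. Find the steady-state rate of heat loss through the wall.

Q = kA·ΔT/L = 0.255 × 32.8 × |21.5 °C − 3.16 °C| / 0.0889 = 1730 W

Q = 1730 W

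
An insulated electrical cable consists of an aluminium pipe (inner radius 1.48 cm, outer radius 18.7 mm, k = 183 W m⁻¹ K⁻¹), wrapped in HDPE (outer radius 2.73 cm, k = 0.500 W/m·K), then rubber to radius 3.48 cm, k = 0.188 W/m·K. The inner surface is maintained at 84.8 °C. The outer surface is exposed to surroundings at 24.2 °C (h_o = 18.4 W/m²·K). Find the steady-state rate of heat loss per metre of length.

Treat each layer as a resistance in series:
  R'_aluminium = ln(0.0187/0.0148)/(2πk) = 0.2339/(2π·183) = 2.034×10^-4 m·K/W
  R'_HDPE = ln(0.0273/0.0187)/(2πk) = 0.3784/(2π·0.500) = 0.1204 m·K/W
  R'_rubber = ln(0.0348/0.0273)/(2πk) = 0.2427/(2π·0.188) = 0.2055 m·K/W
  R'_conv,out = 1/(2πr h) = 1/(2π·0.0348·18.4) = 0.2486 m·K/W
ΣR = 2.034×10^-4 + 0.1204 + 0.2055 + 0.2486 = 0.5747 m·K/W
Q' = ΔT/ΣR = (84.8 °C − 24.2 °C)/0.5747 = 105 W/m

Q' = 105 W/m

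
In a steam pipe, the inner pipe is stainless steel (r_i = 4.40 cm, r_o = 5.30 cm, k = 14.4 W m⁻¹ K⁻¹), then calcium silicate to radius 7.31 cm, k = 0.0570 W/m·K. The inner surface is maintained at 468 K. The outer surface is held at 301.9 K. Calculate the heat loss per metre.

Series thermal resistances, inner to outer:
  R'_stainless steel = ln(0.0530/0.0440)/(2πk) = 0.1861/(2π·14.4) = 0.002057 m·K/W
  R'_calcium silicate = ln(0.0731/0.0530)/(2πk) = 0.3215/(2π·0.0570) = 0.8978 m·K/W
ΣR = 0.002057 + 0.8978 = 0.8999 m·K/W
Q' = ΔT/ΣR = (468 K − 301.9 K)/0.8999 = 185 W/m

Q' = 185 W/m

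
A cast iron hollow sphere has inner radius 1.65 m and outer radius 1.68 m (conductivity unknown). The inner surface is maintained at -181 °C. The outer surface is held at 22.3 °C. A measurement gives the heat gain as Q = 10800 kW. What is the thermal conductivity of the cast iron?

k = 45.8 W/m·K

ΣR = ΔT/Q = |-181 − 22.3|/1.08×10^7 = 1.882×10^-5 K/W
(1/r₁−1/r₂)/(4πk) = 1.882×10^-5 ⇒ k = 0.01082/(4π·1.882×10^-5) = 45.8 W/m·K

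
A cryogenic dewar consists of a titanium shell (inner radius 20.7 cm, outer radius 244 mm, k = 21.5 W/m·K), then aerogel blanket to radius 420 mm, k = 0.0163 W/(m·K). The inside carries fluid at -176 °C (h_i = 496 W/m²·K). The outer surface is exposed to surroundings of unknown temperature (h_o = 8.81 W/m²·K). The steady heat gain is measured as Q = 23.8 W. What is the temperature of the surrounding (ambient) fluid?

Sum the resistances:
  R_conv,in = 1/(4πr²h) = 1/(4π·0.207²·496) = 0.003744 K/W
  R_titanium = (1/0.207 − 1/0.244)/(4πk) = 0.7326/(4π·21.5) = 0.002711 K/W
  R_aerogel blanket = (1/0.244 − 1/0.420)/(4πk) = 1.717/(4π·0.0163) = 8.384 K/W
  R_conv,out = 1/(4πr²h) = 1/(4π·0.420²·8.81) = 0.05121 K/W
ΣR = 8.442 K/W
ΔT = Q·ΣR = 23.8 × 8.442 = 200.9 K
Heat flows inward, so T_out = T_in + ΔT = -176 + 200.9 = 24.9 °C

T_out = 24.9 °C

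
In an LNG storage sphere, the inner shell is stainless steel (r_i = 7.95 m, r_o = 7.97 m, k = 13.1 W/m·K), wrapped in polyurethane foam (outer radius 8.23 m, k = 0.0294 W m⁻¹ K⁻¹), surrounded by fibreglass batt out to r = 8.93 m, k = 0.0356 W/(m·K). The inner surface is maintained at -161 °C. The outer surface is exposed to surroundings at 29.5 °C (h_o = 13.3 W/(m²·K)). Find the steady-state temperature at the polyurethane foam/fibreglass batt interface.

T = -97.3 °C

Treat each layer as a resistance in series:
  R_stainless steel = (1/7.95 − 1/7.97)/(4πk) = 3.156×10^-4/(4π·13.1) = 1.917×10^-6 K/W
  R_polyurethane foam = (1/7.97 − 1/8.23)/(4πk) = 0.003964/(4π·0.0294) = 0.01073 K/W
  R_fibreglass batt = (1/8.23 − 1/8.93)/(4πk) = 0.009525/(4π·0.0356) = 0.02129 K/W
  R_conv,out = 1/(4πr²h) = 1/(4π·8.93²·13.3) = 7.503×10^-5 K/W
ΣR = 1.917×10^-6 + 0.01073 + 0.02129 + 7.503×10^-5 = 0.03210 K/W
Q = ΔT/ΣR = (-161 °C − 29.5 °C)/0.03210 = -5935 W
From the inner boundary to the polyurethane foam/fibreglass batt interface, ΣR_partial = 0.01073 K/W.
T_interface = T_in − Q·ΣR_partial = -161 °C − (-5935)(0.01073) = -97.3 °C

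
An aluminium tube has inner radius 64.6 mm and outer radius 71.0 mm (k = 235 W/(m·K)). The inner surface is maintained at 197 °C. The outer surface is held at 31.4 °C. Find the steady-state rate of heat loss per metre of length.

Q' = 2.59×10^6 W/m

Q' = 2πk·ΔT/ln(r₂/r₁) = 2π × 235 × 165.6 / ln(0.0710/0.0646) = 2.59×10^6 W/m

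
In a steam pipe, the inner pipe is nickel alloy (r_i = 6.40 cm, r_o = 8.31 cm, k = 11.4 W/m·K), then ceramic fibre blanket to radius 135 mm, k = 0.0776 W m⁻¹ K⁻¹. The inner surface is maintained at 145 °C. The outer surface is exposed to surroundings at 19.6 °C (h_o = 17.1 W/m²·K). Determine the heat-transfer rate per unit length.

Treat each layer as a resistance in series:
  R'_nickel alloy = ln(0.0831/0.0640)/(2πk) = 0.2612/(2π·11.4) = 0.003646 m·K/W
  R'_ceramic fibre blanket = ln(0.135/0.0831)/(2πk) = 0.4852/(2π·0.0776) = 0.9952 m·K/W
  R'_conv,out = 1/(2πr h) = 1/(2π·0.135·17.1) = 0.06894 m·K/W
ΣR = 0.003646 + 0.9952 + 0.06894 = 1.068 m·K/W
Q' = ΔT/ΣR = (145 °C − 19.6 °C)/1.068 = 117 W/m

Q' = 117 W/m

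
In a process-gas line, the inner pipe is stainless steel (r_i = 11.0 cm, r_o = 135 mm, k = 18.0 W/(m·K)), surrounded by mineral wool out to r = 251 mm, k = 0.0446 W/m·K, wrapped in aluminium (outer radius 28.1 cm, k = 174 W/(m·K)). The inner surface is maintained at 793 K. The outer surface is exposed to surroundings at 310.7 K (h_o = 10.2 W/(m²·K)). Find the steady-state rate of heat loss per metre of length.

Q' = 212 W/m

Treat each layer as a resistance in series:
  R'_stainless steel = ln(0.135/0.110)/(2πk) = 0.2048/(2π·18.0) = 0.001811 m·K/W
  R'_mineral wool = ln(0.251/0.135)/(2πk) = 0.6202/(2π·0.0446) = 2.213 m·K/W
  R'_aluminium = ln(0.281/0.251)/(2πk) = 0.1129/(2π·174) = 1.033×10^-4 m·K/W
  R'_conv,out = 1/(2πr h) = 1/(2π·0.281·10.2) = 0.05553 m·K/W
ΣR = 0.001811 + 2.213 + 1.033×10^-4 + 0.05553 = 2.270 m·K/W
Q' = ΔT/ΣR = (793 K − 310.7 K)/2.270 = 212 W/m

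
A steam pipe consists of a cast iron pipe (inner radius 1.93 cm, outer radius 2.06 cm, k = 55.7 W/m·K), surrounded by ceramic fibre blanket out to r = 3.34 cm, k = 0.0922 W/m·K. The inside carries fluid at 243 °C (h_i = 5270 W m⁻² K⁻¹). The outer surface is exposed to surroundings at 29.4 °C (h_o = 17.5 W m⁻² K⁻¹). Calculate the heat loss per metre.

Resistance network (inner→outer):
  R'_conv,in = 1/(2πr h) = 1/(2π·0.0193·5270) = 0.001565 m·K/W
  R'_cast iron = ln(0.0206/0.0193)/(2πk) = 0.06519/(2π·55.7) = 1.863×10^-4 m·K/W
  R'_ceramic fibre blanket = ln(0.0334/0.0206)/(2πk) = 0.4833/(2π·0.0922) = 0.8342 m·K/W
  R'_conv,out = 1/(2πr h) = 1/(2π·0.0334·17.5) = 0.2723 m·K/W
ΣR = 0.001565 + 1.863×10^-4 + 0.8342 + 0.2723 = 1.108 m·K/W
Q' = ΔT/ΣR = (243 °C − 29.4 °C)/1.108 = 193 W/m

Q' = 193 W/m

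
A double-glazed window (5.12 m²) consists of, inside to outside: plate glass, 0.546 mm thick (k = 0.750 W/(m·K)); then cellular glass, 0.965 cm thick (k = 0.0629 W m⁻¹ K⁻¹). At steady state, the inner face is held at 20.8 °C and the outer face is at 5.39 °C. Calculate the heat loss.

Q = 512 W

Resistance network (inner→outer):
  R_plate glass = L/(kA) = 5.46×10^-4/(0.750·5.12) = 1.422×10^-4 K/W
  R_cellular glass = L/(kA) = 0.00965/(0.0629·5.12) = 0.02996 K/W
ΣR = 1.422×10^-4 + 0.02996 = 0.03010 K/W
Q = ΔT/ΣR = (20.8 °C − 5.39 °C)/0.03010 = 512 W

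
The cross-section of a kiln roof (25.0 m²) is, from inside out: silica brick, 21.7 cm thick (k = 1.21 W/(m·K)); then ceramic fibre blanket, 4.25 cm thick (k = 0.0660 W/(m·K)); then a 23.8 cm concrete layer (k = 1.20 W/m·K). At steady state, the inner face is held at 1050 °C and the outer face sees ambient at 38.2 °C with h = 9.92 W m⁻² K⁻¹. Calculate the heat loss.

Q = 22500 W

Treat each layer as a resistance in series:
  R_silica brick = L/(kA) = 0.217/(1.21·25.0) = 0.007174 K/W
  R_ceramic fibre blanket = L/(kA) = 0.0425/(0.0660·25.0) = 0.02576 K/W
  R_concrete = L/(kA) = 0.238/(1.20·25.0) = 0.007933 K/W
  R_conv,out = 1/(hA) = 1/(9.92·25.0) = 0.004032 K/W
ΣR = 0.007174 + 0.02576 + 0.007933 + 0.004032 = 0.04490 K/W
Q = ΔT/ΣR = (1050 °C − 38.2 °C)/0.04490 = 22500 W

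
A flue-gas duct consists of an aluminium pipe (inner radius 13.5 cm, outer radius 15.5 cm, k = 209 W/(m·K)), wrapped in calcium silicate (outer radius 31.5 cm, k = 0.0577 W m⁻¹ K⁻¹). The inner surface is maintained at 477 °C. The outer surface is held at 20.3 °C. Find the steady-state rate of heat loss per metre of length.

Series thermal resistances, inner to outer:
  R'_aluminium = ln(0.155/0.135)/(2πk) = 0.1382/(2π·209) = 1.052×10^-4 m·K/W
  R'_calcium silicate = ln(0.315/0.155)/(2πk) = 0.7091/(2π·0.0577) = 1.956 m·K/W
ΣR = 1.052×10^-4 + 1.956 = 1.956 m·K/W
Q' = ΔT/ΣR = (477 °C − 20.3 °C)/1.956 = 233 W/m

Q' = 233 W/m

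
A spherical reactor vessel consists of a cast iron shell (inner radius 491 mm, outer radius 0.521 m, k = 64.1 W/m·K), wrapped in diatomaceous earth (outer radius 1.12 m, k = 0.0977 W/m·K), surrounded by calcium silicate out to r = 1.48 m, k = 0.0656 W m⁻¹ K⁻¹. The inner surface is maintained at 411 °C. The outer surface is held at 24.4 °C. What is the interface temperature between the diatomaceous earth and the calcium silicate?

T = 117 °C

Series thermal resistances, inner to outer:
  R_cast iron = (1/0.491 − 1/0.521)/(4πk) = 0.1173/(4π·64.1) = 1.456×10^-4 K/W
  R_diatomaceous earth = (1/0.521 − 1/1.12)/(4πk) = 1.027/(4π·0.0977) = 0.8361 K/W
  R_calcium silicate = (1/1.12 − 1/1.48)/(4πk) = 0.2172/(4π·0.0656) = 0.2635 K/W
ΣR = 1.456×10^-4 + 0.8361 + 0.2635 = 1.100 K/W
Q = ΔT/ΣR = (411 °C − 24.4 °C)/1.100 = 351.5 W
From the inner boundary to the diatomaceous earth/calcium silicate interface, ΣR_partial = 0.8362 K/W.
T_interface = T_in − Q·ΣR_partial = 411 °C − (351.5)(0.8362) = 117 °C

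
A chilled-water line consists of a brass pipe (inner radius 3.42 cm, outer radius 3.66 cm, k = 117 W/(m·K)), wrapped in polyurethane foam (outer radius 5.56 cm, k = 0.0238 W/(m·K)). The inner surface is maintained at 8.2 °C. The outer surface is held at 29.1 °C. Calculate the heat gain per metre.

Q' = 7.47 W/m

Resistance network (inner→outer):
  R'_brass = ln(0.0366/0.0342)/(2πk) = 0.06782/(2π·117) = 9.226×10^-5 m·K/W
  R'_polyurethane foam = ln(0.0556/0.0366)/(2πk) = 0.4181/(2π·0.0238) = 2.796 m·K/W
ΣR = 9.226×10^-5 + 2.796 = 2.796 m·K/W
Q' = ΔT/ΣR = (8.2 °C − 29.1 °C)/2.796 = -7.47 W/m
(Negative Q' ⇒ heat flows inward; heat gain = 7.47 W/m.)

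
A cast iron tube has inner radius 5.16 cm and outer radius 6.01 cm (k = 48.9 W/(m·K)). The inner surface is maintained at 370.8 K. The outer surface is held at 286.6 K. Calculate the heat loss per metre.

Q' = 2πk·ΔT/ln(r₂/r₁) = 2π × 48.9 × 84.2 / ln(0.0601/0.0516) = 1.70×10^5 W/m

Q' = 1.70×10^5 W/m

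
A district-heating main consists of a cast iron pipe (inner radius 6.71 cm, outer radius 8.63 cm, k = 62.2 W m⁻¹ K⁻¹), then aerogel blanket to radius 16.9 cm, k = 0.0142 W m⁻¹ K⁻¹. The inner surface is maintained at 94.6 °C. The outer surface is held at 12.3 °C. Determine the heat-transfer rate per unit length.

Q' = 10.9 W/m

Series thermal resistances, inner to outer:
  R'_cast iron = ln(0.0863/0.0671)/(2πk) = 0.2516/(2π·62.2) = 6.439×10^-4 m·K/W
  R'_aerogel blanket = ln(0.169/0.0863)/(2πk) = 0.6721/(2π·0.0142) = 7.533 m·K/W
ΣR = 6.439×10^-4 + 7.533 = 7.534 m·K/W
Q' = ΔT/ΣR = (94.6 °C − 12.3 °C)/7.534 = 10.9 W/m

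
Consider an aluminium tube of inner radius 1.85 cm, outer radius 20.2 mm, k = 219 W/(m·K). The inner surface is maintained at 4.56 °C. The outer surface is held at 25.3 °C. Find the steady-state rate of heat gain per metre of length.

Q' = 2πk·ΔT/ln(r₂/r₁) = 2π × 219 × 20.74 / ln(0.0202/0.0185) = 3.25×10^5 W/m

Q' = 3.25×10^5 W/m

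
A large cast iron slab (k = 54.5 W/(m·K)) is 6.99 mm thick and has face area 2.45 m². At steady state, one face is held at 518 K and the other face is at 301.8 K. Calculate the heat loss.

Q = kA·ΔT/L = 54.5 × 2.45 × |518 K − 301.8 K| / 0.00699 = 4.13×10^6 W

Q = 4130 kW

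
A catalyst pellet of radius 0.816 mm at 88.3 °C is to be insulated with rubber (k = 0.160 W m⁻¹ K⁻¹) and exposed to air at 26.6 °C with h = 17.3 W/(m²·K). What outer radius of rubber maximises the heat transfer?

r_cr = 1.85 cm

For a sphere, r_cr = 2k_ins/h = 2·0.160/17.3 = 0.0185 m = 1.85 cm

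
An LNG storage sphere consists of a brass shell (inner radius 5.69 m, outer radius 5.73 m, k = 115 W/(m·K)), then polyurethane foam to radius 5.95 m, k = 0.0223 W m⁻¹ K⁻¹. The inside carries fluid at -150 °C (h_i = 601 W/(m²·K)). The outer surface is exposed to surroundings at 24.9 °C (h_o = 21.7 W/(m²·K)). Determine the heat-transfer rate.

Series thermal resistances, inner to outer:
  R_conv,in = 1/(4πr²h) = 1/(4π·5.69²·601) = 4.090×10^-6 K/W
  R_brass = (1/5.69 − 1/5.73)/(4πk) = 0.001227/(4π·115) = 8.490×10^-7 K/W
  R_polyurethane foam = (1/5.73 − 1/5.95)/(4πk) = 0.006453/(4π·0.0223) = 0.02303 K/W
  R_conv,out = 1/(4πr²h) = 1/(4π·5.95²·21.7) = 1.036×10^-4 K/W
ΣR = 4.090×10^-6 + 8.490×10^-7 + 0.02303 + 1.036×10^-4 = 0.02314 K/W
Q = ΔT/ΣR = (-150 °C − 24.9 °C)/0.02314 = -7560 W
(Negative Q ⇒ heat flows inward; heat gain = 7560 W.)

Q = 7.56 kW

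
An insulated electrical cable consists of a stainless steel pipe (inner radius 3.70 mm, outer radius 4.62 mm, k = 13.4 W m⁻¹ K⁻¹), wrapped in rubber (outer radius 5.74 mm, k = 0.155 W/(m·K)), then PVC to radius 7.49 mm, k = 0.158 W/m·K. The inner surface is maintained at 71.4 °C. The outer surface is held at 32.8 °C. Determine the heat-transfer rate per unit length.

Q' = 78.2 W/m

Resistance network (inner→outer):
  R'_stainless steel = ln(0.00462/0.00370)/(2πk) = 0.2221/(2π·13.4) = 0.002637 m·K/W
  R'_rubber = ln(0.00574/0.00462)/(2πk) = 0.2171/(2π·0.155) = 0.2229 m·K/W
  R'_PVC = ln(0.00749/0.00574)/(2πk) = 0.2661/(2π·0.158) = 0.2681 m·K/W
ΣR = 0.002637 + 0.2229 + 0.2681 = 0.4936 m·K/W
Q' = ΔT/ΣR = (71.4 °C − 32.8 °C)/0.4936 = 78.2 W/m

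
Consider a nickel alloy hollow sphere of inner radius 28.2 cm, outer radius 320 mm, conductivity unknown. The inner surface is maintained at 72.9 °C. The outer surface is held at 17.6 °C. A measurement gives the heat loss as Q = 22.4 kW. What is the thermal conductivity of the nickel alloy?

ΣR = ΔT/Q = |72.9 − 17.6|/22400 = 0.002469 K/W
(1/r₁−1/r₂)/(4πk) = 0.002469 ⇒ k = 0.4211/(4π·0.002469) = 13.6 W/m·K

k = 13.6 W/m·K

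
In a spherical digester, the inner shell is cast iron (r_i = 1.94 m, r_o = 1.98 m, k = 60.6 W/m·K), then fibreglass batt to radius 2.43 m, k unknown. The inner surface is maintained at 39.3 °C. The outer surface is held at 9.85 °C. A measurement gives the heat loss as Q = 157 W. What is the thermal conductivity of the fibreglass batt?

k = 0.0397 W/m·K

ΣR = ΔT/Q = |39.3 − 9.85|/157 = 0.1876 K/W
Known resistances:
  R_cast iron = (1/1.94 − 1/1.98)/(4πk) = 0.01041/(4π·60.6) = 1.367×10^-5 K/W
R_fibreglass batt = ΣR − ΣR_known = 0.1876 − 1.367×10^-5 = 0.1876 K/W
(1/r₁−1/r₂)/(4πk) = 0.1876 ⇒ k = 0.09353/(4π·0.1876) = 0.0397 W/m·K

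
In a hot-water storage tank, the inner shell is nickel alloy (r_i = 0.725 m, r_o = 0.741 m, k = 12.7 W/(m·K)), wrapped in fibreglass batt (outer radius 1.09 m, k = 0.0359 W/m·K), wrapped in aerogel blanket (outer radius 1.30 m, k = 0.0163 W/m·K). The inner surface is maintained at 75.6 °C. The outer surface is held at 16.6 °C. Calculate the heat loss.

Resistance network (inner→outer):
  R_nickel alloy = (1/0.725 − 1/0.741)/(4πk) = 0.02978/(4π·12.7) = 1.866×10^-4 K/W
  R_fibreglass batt = (1/0.741 − 1/1.09)/(4πk) = 0.4321/(4π·0.0359) = 0.9578 K/W
  R_aerogel blanket = (1/1.09 − 1/1.30)/(4πk) = 0.1482/(4π·0.0163) = 0.7235 K/W
ΣR = 1.866×10^-4 + 0.9578 + 0.7235 = 1.681 K/W
Q = ΔT/ΣR = (75.6 °C − 16.6 °C)/1.681 = 35.1 W

Q = 35.1 W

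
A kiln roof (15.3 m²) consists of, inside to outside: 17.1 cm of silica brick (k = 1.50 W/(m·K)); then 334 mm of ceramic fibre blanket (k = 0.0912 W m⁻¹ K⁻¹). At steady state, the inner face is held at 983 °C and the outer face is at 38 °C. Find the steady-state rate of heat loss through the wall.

Series thermal resistances, inner to outer:
  R_silica brick = L/(kA) = 0.171/(1.50·15.3) = 0.007451 K/W
  R_ceramic fibre blanket = L/(kA) = 0.334/(0.0912·15.3) = 0.2394 K/W
ΣR = 0.007451 + 0.2394 = 0.2469 K/W
Q = ΔT/ΣR = (983 °C − 38 °C)/0.2469 = 3830 W

Q = 3.83 kW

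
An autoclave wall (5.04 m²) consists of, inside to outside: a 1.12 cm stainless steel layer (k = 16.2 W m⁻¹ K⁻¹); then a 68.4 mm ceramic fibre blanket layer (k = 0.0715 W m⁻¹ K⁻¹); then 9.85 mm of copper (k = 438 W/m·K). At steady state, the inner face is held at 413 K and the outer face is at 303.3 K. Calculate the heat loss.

Series thermal resistances, inner to outer:
  R_stainless steel = L/(kA) = 0.0112/(16.2·5.04) = 1.372×10^-4 K/W
  R_ceramic fibre blanket = L/(kA) = 0.0684/(0.0715·5.04) = 0.1898 K/W
  R_copper = L/(kA) = 0.00985/(438·5.04) = 4.462×10^-6 K/W
ΣR = 1.372×10^-4 + 0.1898 + 4.462×10^-6 = 0.1899 K/W
Q = ΔT/ΣR = (413 K − 303.3 K)/0.1899 = 578 W

Q = 578 W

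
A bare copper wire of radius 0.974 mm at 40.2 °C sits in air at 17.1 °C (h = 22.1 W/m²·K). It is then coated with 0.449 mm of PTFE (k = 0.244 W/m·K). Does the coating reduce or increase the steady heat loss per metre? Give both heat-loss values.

Critical radius for a cylinder: r_cr = k/h = 0.0110 m = 1.10 cm.
Outer radius after coating: r₂ = 9.74×10^-4 + 4.49×10^-4 = 0.001423 m.
Since r₁ < r_cr and r₂ ≤ r_cr, the coating moves toward the maximum at r_cr — heat loss rises.
Bare: R = 1/(2πr₁h) = 7.394 m·K/W; Q = 23.1/7.394 = 3.12 W/m.
Coated: R = R_cond + R_conv = 5.308 m·K/W; Q = 23.1/5.308 = 4.35 W/m.

increases: 3.12 → 4.35 W/m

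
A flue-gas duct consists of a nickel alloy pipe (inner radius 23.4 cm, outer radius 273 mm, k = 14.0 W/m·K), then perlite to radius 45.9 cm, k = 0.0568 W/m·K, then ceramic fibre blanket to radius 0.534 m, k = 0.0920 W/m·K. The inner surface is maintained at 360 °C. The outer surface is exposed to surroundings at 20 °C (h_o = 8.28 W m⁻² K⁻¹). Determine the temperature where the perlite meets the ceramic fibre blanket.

T = 77.7 °C

Resistance network (inner→outer):
  R'_nickel alloy = ln(0.273/0.234)/(2πk) = 0.1542/(2π·14.0) = 0.001752 m·K/W
  R'_perlite = ln(0.459/0.273)/(2πk) = 0.5196/(2π·0.0568) = 1.456 m·K/W
  R'_ceramic fibre blanket = ln(0.534/0.459)/(2πk) = 0.1513/(2π·0.0920) = 0.2618 m·K/W
  R'_conv,out = 1/(2πr h) = 1/(2π·0.534·8.28) = 0.03600 m·K/W
ΣR = 0.001752 + 1.456 + 0.2618 + 0.03600 = 1.756 m·K/W
Q' = ΔT/ΣR = (360 °C − 20 °C)/1.756 = 193.6 W/m
From the inner boundary to the perlite/ceramic fibre blanket interface, ΣR_partial = 1.458 m·K/W.
T_interface = T_in − Q'·ΣR_partial = 360 °C − (193.6)(1.458) = 77.7 °C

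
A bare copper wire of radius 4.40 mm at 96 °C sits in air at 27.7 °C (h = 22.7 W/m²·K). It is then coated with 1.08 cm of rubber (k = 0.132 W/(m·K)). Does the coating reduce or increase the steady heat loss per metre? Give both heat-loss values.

reduces: 42.9 → 34.9 W/m

Critical radius for a cylinder: r_cr = k/h = 0.00581 m = 0.581 cm.
Outer radius after coating: r₂ = 0.00440 + 0.0108 = 0.01520 m.
r₁ < r_cr < r₂: heat loss rises to a maximum at r_cr then falls. Whether the coating helps depends on whether Q(r₂) has dropped back below Q(r₁).
Bare: R = 1/(2πr₁h) = 1.593 m·K/W; Q = 68.3/1.593 = 42.9 W/m.
Coated: R = R_cond + R_conv = 1.956 m·K/W; Q = 68.3/1.956 = 34.9 W/m.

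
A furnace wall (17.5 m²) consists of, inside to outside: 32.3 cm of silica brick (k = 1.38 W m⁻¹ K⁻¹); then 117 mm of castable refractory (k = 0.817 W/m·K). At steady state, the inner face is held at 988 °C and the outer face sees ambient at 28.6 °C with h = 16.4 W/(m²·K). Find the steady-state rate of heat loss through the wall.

Q = 38300 W

Resistance network (inner→outer):
  R_silica brick = L/(kA) = 0.323/(1.38·17.5) = 0.01337 K/W
  R_castable refractory = L/(kA) = 0.117/(0.817·17.5) = 0.008183 K/W
  R_conv,out = 1/(hA) = 1/(16.4·17.5) = 0.003484 K/W
ΣR = 0.01337 + 0.008183 + 0.003484 = 0.02504 K/W
Q = ΔT/ΣR = (988 °C − 28.6 °C)/0.02504 = 38300 W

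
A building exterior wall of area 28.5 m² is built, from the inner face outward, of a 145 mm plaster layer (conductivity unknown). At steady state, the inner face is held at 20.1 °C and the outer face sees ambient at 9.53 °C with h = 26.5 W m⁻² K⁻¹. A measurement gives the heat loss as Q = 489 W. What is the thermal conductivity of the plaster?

k = 0.251 W/m·K

ΣR = ΔT/Q = |20.1 − 9.53|/489 = 0.02162 K/W
Known resistances:
  R_conv,out = 1/(hA) = 1/(26.5·28.5) = 0.001324 K/W
R_plaster = ΣR − ΣR_known = 0.02162 − 0.001324 = 0.02030 K/W
L/(kA) = 0.02030 ⇒ k = 0.145/(0.02030·28.5) = 0.251 W/m·K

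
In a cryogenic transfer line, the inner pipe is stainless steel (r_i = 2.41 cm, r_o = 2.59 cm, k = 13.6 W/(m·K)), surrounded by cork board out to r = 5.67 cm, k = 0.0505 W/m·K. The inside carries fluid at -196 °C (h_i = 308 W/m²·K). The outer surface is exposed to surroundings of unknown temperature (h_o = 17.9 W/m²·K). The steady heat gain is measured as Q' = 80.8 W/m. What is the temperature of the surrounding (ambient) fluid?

Sum the resistances:
  R'_conv,in = 1/(2πr h) = 1/(2π·0.0241·308) = 0.02144 m·K/W
  R'_stainless steel = ln(0.0259/0.0241)/(2πk) = 0.07203/(2π·13.6) = 8.429×10^-4 m·K/W
  R'_cork board = ln(0.0567/0.0259)/(2πk) = 0.7835/(2π·0.0505) = 2.469 m·K/W
  R'_conv,out = 1/(2πr h) = 1/(2π·0.0567·17.9) = 0.1568 m·K/W
ΣR = 2.648 m·K/W
ΔT = Q'·ΣR = 80.8 × 2.648 = 214.0 K
Heat flows inward, so T_out = T_in + ΔT = -196 + 214.0 = 18.0 °C

T_out = 18.0 °C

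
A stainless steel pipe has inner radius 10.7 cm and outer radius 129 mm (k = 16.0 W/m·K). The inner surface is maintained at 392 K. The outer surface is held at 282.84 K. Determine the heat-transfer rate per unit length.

Q' = 2πk·ΔT/ln(r₂/r₁) = 2π × 16.0 × 109.16 / ln(0.129/0.107) = 58700 W/m

Q' = 58.7 kW/m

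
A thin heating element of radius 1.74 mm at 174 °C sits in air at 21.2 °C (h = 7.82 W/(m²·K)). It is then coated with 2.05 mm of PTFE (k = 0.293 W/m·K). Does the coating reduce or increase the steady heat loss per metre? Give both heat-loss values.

Critical radius for a cylinder: r_cr = k/h = 0.0375 m = 3.75 cm.
Outer radius after coating: r₂ = 0.00174 + 0.00205 = 0.00379 m.
Since r₁ < r_cr and r₂ ≤ r_cr, the coating moves toward the maximum at r_cr — heat loss rises.
Bare: R = 1/(2πr₁h) = 11.70 m·K/W; Q = 152.8/11.70 = 13.1 W/m.
Coated: R = R_cond + R_conv = 5.793 m·K/W; Q = 152.8/5.793 = 26.4 W/m.

increases: 13.1 → 26.4 W/m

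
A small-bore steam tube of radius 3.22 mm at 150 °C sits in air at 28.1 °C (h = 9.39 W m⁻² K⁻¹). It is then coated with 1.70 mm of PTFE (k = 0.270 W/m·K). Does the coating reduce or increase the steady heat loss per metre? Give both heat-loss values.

increases: 23.2 → 33.0 W/m

Critical radius for a cylinder: r_cr = k/h = 0.0288 m = 2.88 cm.
Outer radius after coating: r₂ = 0.00322 + 0.00170 = 0.00492 m.
Since r₁ < r_cr and r₂ ≤ r_cr, the coating moves toward the maximum at r_cr — heat loss rises.
Bare: R = 1/(2πr₁h) = 5.264 m·K/W; Q = 121.9/5.264 = 23.2 W/m.
Coated: R = R_cond + R_conv = 3.695 m·K/W; Q = 121.9/3.695 = 33.0 W/m.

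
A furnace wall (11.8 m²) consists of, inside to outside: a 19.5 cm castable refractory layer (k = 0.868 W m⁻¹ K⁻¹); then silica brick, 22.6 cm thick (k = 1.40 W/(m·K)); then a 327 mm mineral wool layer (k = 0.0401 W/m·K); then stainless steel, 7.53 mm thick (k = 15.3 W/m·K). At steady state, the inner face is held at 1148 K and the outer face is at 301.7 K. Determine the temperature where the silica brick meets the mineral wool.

T = 1110 K

Series thermal resistances, inner to outer:
  R_castable refractory = L/(kA) = 0.195/(0.868·11.8) = 0.01904 K/W
  R_silica brick = L/(kA) = 0.226/(1.40·11.8) = 0.01368 K/W
  R_mineral wool = L/(kA) = 0.327/(0.0401·11.8) = 0.6911 K/W
  R_stainless steel = L/(kA) = 0.00753/(15.3·11.8) = 4.171×10^-5 K/W
ΣR = 0.01904 + 0.01368 + 0.6911 + 4.171×10^-5 = 0.7239 K/W
Q = ΔT/ΣR = (1148 K − 301.7 K)/0.7239 = 1169 W
From the inner boundary to the silica brick/mineral wool interface, ΣR_partial = 0.03272 K/W.
T_interface = T_in − Q·ΣR_partial = 1148 K − (1169)(0.03272) = 1110 K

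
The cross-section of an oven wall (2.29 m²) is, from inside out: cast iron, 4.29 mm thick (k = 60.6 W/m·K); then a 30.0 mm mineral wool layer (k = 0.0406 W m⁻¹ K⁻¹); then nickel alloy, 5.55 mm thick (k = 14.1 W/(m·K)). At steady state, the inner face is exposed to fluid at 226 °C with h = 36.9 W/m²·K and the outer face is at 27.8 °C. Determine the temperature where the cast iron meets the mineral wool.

Series thermal resistances, inner to outer:
  R_conv,in = 1/(hA) = 1/(36.9·2.29) = 0.01183 K/W
  R_cast iron = L/(kA) = 0.00429/(60.6·2.29) = 3.091×10^-5 K/W
  R_mineral wool = L/(kA) = 0.0300/(0.0406·2.29) = 0.3227 K/W
  R_nickel alloy = L/(kA) = 0.00555/(14.1·2.29) = 1.719×10^-4 K/W
ΣR = 0.01183 + 3.091×10^-5 + 0.3227 + 1.719×10^-4 = 0.3347 K/W
Q = ΔT/ΣR = (226 °C − 27.8 °C)/0.3347 = 592.2 W
From the inner boundary to the cast iron/mineral wool interface, ΣR_partial = 0.01186 K/W.
T_interface = T_in − Q·ΣR_partial = 226 °C − (592.2)(0.01186) = 219 °C

T = 219 °C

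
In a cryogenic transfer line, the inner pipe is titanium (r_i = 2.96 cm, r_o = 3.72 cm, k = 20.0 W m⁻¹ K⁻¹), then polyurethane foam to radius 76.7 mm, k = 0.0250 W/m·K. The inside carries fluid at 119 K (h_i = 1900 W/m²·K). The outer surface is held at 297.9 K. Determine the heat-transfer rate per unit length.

Treat each layer as a resistance in series:
  R'_conv,in = 1/(2πr h) = 1/(2π·0.0296·1900) = 0.002830 m·K/W
  R'_titanium = ln(0.0372/0.0296)/(2πk) = 0.2285/(2π·20.0) = 0.001819 m·K/W
  R'_polyurethane foam = ln(0.0767/0.0372)/(2πk) = 0.7236/(2π·0.0250) = 4.607 m·K/W
ΣR = 0.002830 + 0.001819 + 4.607 = 4.612 m·K/W
Q' = ΔT/ΣR = (119 K − 297.9 K)/4.612 = -38.8 W/m
(Negative Q' ⇒ heat flows inward; heat gain = 38.8 W/m.)

Q' = 38.8 W/m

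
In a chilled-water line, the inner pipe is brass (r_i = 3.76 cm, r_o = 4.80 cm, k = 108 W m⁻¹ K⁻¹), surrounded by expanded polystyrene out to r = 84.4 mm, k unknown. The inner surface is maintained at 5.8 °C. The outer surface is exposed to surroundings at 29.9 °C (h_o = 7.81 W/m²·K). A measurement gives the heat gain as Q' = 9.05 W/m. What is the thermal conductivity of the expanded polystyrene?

ΣR = ΔT/Q' = |5.8 − 29.9|/9.05 = 2.663 m·K/W
Known resistances:
  R'_brass = ln(0.0480/0.0376)/(2πk) = 0.2442/(2π·108) = 3.599×10^-4 m·K/W
  R'_conv,out = 1/(2πr h) = 1/(2π·0.0844·7.81) = 0.2414 m·K/W
R_expanded polystyrene = ΣR − ΣR_known = 2.663 − 0.2418 = 2.421 m·K/W
ln(r₂/r₁)/(2πk) = 2.421 ⇒ k = 0.5644/(2π·2.421) = 0.0371 W/m·K

k = 0.0371 W/m·K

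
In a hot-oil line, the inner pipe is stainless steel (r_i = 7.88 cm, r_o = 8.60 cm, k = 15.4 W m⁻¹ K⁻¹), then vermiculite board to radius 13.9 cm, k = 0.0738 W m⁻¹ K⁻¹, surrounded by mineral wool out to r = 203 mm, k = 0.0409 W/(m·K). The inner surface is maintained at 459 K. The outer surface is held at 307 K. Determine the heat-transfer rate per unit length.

Series thermal resistances, inner to outer:
  R'_stainless steel = ln(0.0860/0.0788)/(2πk) = 0.08743/(2π·15.4) = 9.036×10^-4 m·K/W
  R'_vermiculite board = ln(0.139/0.0860)/(2πk) = 0.4801/(2π·0.0738) = 1.035 m·K/W
  R'_mineral wool = ln(0.203/0.139)/(2πk) = 0.3787/(2π·0.0409) = 1.474 m·K/W
ΣR = 9.036×10^-4 + 1.035 + 1.474 = 2.510 m·K/W
Q' = ΔT/ΣR = (459 K − 307 K)/2.510 = 60.6 W/m

Q' = 60.6 W/m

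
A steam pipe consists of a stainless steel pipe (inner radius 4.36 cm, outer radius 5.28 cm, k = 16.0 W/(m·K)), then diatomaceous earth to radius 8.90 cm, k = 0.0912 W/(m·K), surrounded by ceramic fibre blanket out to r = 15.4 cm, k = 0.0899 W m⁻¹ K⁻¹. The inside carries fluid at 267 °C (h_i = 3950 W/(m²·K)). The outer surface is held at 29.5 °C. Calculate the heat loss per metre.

Q' = 126 W/m

Resistance network (inner→outer):
  R'_conv,in = 1/(2πr h) = 1/(2π·0.0436·3950) = 9.241×10^-4 m·K/W
  R'_stainless steel = ln(0.0528/0.0436)/(2πk) = 0.1915/(2π·16.0) = 0.001904 m·K/W
  R'_diatomaceous earth = ln(0.0890/0.0528)/(2πk) = 0.5221/(2π·0.0912) = 0.9112 m·K/W
  R'_ceramic fibre blanket = ln(0.154/0.0890)/(2πk) = 0.5483/(2π·0.0899) = 0.9707 m·K/W
ΣR = 9.241×10^-4 + 0.001904 + 0.9112 + 0.9707 = 1.885 m·K/W
Q' = ΔT/ΣR = (267 °C − 29.5 °C)/1.885 = 126 W/m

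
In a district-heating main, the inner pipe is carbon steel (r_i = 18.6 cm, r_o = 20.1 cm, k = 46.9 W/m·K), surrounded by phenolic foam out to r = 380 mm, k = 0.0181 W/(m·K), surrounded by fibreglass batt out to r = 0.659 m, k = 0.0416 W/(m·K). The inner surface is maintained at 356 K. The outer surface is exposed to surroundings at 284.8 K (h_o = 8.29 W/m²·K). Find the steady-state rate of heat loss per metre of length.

Q' = 9.20 W/m

Treat each layer as a resistance in series:
  R'_carbon steel = ln(0.201/0.186)/(2πk) = 0.07756/(2π·46.9) = 2.632×10^-4 m·K/W
  R'_phenolic foam = ln(0.380/0.201)/(2πk) = 0.6369/(2π·0.0181) = 5.600 m·K/W
  R'_fibreglass batt = ln(0.659/0.380)/(2πk) = 0.5506/(2π·0.0416) = 2.106 m·K/W
  R'_conv,out = 1/(2πr h) = 1/(2π·0.659·8.29) = 0.02913 m·K/W
ΣR = 2.632×10^-4 + 5.600 + 2.106 + 0.02913 = 7.735 m·K/W
Q' = ΔT/ΣR = (356 K − 284.8 K)/7.735 = 9.20 W/m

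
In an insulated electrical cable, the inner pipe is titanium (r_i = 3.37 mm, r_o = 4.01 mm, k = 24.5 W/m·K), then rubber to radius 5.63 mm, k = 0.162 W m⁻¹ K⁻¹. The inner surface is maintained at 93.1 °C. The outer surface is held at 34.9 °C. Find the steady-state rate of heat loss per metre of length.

Q' = 174 W/m

Resistance network (inner→outer):
  R'_titanium = ln(0.00401/0.00337)/(2πk) = 0.1739/(2π·24.5) = 0.001130 m·K/W
  R'_rubber = ln(0.00563/0.00401)/(2πk) = 0.3393/(2π·0.162) = 0.3334 m·K/W
ΣR = 0.001130 + 0.3334 = 0.3345 m·K/W
Q' = ΔT/ΣR = (93.1 °C − 34.9 °C)/0.3345 = 174 W/m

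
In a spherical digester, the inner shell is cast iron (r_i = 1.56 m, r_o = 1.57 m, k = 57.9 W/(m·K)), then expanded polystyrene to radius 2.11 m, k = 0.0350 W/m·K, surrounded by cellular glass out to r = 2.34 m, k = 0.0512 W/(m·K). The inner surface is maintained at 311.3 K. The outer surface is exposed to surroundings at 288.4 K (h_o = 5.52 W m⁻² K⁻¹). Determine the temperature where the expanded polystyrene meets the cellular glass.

Series thermal resistances, inner to outer:
  R_cast iron = (1/1.56 − 1/1.57)/(4πk) = 0.004083/(4π·57.9) = 5.612×10^-6 K/W
  R_expanded polystyrene = (1/1.57 − 1/2.11)/(4πk) = 0.1630/(4π·0.0350) = 0.3706 K/W
  R_cellular glass = (1/2.11 − 1/2.34)/(4πk) = 0.04658/(4π·0.0512) = 0.07240 K/W
  R_conv,out = 1/(4πr²h) = 1/(4π·2.34²·5.52) = 0.002633 K/W
ΣR = 5.612×10^-6 + 0.3706 + 0.07240 + 0.002633 = 0.4456 K/W
Q = ΔT/ΣR = (311.3 K − 288.4 K)/0.4456 = 51.39 W
From the inner boundary to the expanded polystyrene/cellular glass interface, ΣR_partial = 0.3706 K/W.
T_interface = T_in − Q·ΣR_partial = 311.3 K − (51.39)(0.3706) = 292.3 K

T = 292.3 K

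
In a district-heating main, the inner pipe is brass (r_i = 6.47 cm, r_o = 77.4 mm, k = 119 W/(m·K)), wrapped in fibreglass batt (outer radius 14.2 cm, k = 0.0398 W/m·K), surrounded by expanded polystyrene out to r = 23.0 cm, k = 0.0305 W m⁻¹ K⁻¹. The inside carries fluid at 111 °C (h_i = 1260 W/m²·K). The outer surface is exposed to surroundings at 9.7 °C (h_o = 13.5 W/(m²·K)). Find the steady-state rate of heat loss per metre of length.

Q' = 20.3 W/m

Treat each layer as a resistance in series:
  R'_conv,in = 1/(2πr h) = 1/(2π·0.0647·1260) = 0.001952 m·K/W
  R'_brass = ln(0.0774/0.0647)/(2πk) = 0.1792/(2π·119) = 2.397×10^-4 m·K/W
  R'_fibreglass batt = ln(0.142/0.0774)/(2πk) = 0.6068/(2π·0.0398) = 2.427 m·K/W
  R'_expanded polystyrene = ln(0.230/0.142)/(2πk) = 0.4823/(2π·0.0305) = 2.516 m·K/W
  R'_conv,out = 1/(2πr h) = 1/(2π·0.230·13.5) = 0.05126 m·K/W
ΣR = 0.001952 + 2.397×10^-4 + 2.427 + 2.516 + 0.05126 = 4.996 m·K/W
Q' = ΔT/ΣR = (111 °C − 9.7 °C)/4.996 = 20.3 W/m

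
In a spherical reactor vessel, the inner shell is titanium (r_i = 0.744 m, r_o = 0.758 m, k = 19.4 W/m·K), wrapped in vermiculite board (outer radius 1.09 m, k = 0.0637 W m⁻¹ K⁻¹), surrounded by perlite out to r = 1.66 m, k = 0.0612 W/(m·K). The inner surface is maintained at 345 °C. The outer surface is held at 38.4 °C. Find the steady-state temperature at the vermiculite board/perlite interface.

T = 176 °C

Resistance network (inner→outer):
  R_titanium = (1/0.744 − 1/0.758)/(4πk) = 0.02482/(4π·19.4) = 1.018×10^-4 K/W
  R_vermiculite board = (1/0.758 − 1/1.09)/(4πk) = 0.4018/(4π·0.0637) = 0.5020 K/W
  R_perlite = (1/1.09 − 1/1.66)/(4πk) = 0.3150/(4π·0.0612) = 0.4096 K/W
ΣR = 1.018×10^-4 + 0.5020 + 0.4096 = 0.9117 K/W
Q = ΔT/ΣR = (345 °C − 38.4 °C)/0.9117 = 336.3 W
From the inner boundary to the vermiculite board/perlite interface, ΣR_partial = 0.5021 K/W.
T_interface = T_in − Q·ΣR_partial = 345 °C − (336.3)(0.5021) = 176 °C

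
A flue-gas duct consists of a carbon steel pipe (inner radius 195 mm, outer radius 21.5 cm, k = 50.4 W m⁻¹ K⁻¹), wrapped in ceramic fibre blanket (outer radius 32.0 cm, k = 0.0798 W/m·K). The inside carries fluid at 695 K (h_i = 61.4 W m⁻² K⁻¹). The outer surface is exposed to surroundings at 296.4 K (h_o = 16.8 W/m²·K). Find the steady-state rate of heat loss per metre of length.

Q' = 477 W/m

Treat each layer as a resistance in series:
  R'_conv,in = 1/(2πr h) = 1/(2π·0.195·61.4) = 0.01329 m·K/W
  R'_carbon steel = ln(0.215/0.195)/(2πk) = 0.09764/(2π·50.4) = 3.083×10^-4 m·K/W
  R'_ceramic fibre blanket = ln(0.320/0.215)/(2πk) = 0.3977/(2π·0.0798) = 0.7931 m·K/W
  R'_conv,out = 1/(2πr h) = 1/(2π·0.320·16.8) = 0.02960 m·K/W
ΣR = 0.01329 + 3.083×10^-4 + 0.7931 + 0.02960 = 0.8363 m·K/W
Q' = ΔT/ΣR = (695 K − 296.4 K)/0.8363 = 477 W/m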